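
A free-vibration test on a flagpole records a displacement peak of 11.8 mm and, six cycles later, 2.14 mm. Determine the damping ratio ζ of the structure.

Logarithmic decrement δ = (1/n)·ln(x₀/x_n) = (1/6)·ln(11.8/2.14) = (1/6)·ln(5.514) = 0.2845.
ζ = δ/√(4π² + δ²) = 0.2845/√(39.48 + 0.0810) = 0.2845/6.290 = 0.04524.

0.0452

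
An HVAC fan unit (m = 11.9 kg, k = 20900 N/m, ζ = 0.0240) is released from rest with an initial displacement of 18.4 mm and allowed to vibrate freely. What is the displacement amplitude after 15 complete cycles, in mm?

Logarithmic decrement δ = 2πζ/√(1 − ζ²) = 2π × 0.02400/√(1 − 0.000576) = 0.1508.
After n cycles, x_n/x₀ = e^(−nδ), so x_15 = 18.4 × e^(−15 × 0.1508) = 18.4 × 0.1041 = 1.915 mm.

1.92 mm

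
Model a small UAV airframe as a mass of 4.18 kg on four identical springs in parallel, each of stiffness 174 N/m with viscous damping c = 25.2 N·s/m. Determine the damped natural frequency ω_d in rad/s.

Parallel springs add: k_eq = 4 × 174 = 696.0 N/m.
ω_n = √(k_eq/m) = √(696.0/4.18) = 12.90 rad/s.
Critical damping c_c = 2√(k_eq·m) = 2√(696.0 × 4.18) = 107.9 N·s/m, so ζ = c/c_c = 25.2/107.9 = 0.2336.
ω_d = ω_n√(1 − ζ²) = 12.90 × √(1 − 0.0546) = 12.55 rad/s.

12.5 rad/s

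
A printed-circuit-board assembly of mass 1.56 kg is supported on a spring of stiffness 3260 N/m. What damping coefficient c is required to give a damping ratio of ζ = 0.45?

64.2 N·s/m

c_c = 2√(k·m) = 2√(3260 × 1.56) = 142.6 N·s/m.
c = ζ·c_c = 0.45 × 142.6 = 64.18 N·s/m.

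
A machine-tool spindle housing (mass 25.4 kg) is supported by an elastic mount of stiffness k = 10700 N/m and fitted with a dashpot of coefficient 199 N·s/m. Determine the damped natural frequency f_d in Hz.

3.21 Hz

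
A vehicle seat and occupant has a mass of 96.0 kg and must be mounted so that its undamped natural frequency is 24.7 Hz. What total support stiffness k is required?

ω_n = 2πf_n = 2π × 24.7 = 155.2 rad/s.
k = m·ω_n² = 96.0 × 155.2² = 96.0 × 24090 = 2312000 N/m.

2310000 N/m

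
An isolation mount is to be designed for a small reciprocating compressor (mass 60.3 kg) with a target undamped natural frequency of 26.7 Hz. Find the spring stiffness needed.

1700000 N/m

ω_n = 2πf_n = 2π × 26.7 = 167.8 rad/s.
k = m·ω_n² = 60.3 × 167.8² = 60.3 × 28140 = 1697000 N/m.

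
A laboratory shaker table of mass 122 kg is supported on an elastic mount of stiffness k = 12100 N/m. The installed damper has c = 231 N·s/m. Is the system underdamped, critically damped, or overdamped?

c_c = 2√(k·m) = 2430 N·s/m; ζ = c/c_c = 231/2430 = 0.0951.
Since ζ < 1 the system is underdamped.

underdamped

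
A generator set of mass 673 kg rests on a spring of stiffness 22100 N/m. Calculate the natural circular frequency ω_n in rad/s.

ω_n = √(k/m) = √(22100/673) = √32.84 = 5.730 rad/s.

5.73 rad/s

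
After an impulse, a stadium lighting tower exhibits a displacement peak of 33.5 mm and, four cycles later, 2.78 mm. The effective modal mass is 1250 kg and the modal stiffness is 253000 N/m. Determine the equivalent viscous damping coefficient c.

3510 N·s/m

Logarithmic decrement δ = (1/n)·ln(x₀/x_n) = (1/4)·ln(33.5/2.78) = (1/4)·ln(12.05) = 0.6223.
ζ = δ/√(4π² + δ²) = 0.6223/√(39.48 + 0.387) = 0.6223/6.314 = 0.09856.
c = ζ · 2√(km) = 0.09856 × 2√(253000 × 1250) = 0.09856 × 35570 = 3505 N·s/m.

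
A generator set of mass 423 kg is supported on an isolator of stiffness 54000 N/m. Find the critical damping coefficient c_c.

9560 N·s/m

c_c = 2√(k·m) = 2√(54000 × 423) = 2 × 4779 = 9559 N·s/m.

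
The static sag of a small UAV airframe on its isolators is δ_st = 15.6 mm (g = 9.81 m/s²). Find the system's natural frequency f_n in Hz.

ω_n = √(g/δ_st) = √(9.81/0.0156) = √628.8 = 25.08 rad/s.
f_n = ω_n/(2π) = 25.08/6.283 = 3.991 Hz.

3.99 Hz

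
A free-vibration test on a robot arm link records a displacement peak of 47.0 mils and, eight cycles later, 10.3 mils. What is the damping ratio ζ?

Logarithmic decrement δ = (1/n)·ln(x₀/x_n) = (1/8)·ln(47.0/10.3) = (1/8)·ln(4.563) = 0.1898.
ζ = δ/√(4π² + δ²) = 0.1898/√(39.48 + 0.0360) = 0.1898/6.286 = 0.03019.

0.0302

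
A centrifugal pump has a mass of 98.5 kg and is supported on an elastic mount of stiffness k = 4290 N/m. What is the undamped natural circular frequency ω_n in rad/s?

6.60 rad/s

ω_n = √(k/m) = √(4290/98.5) = √43.55 = 6.599 rad/s.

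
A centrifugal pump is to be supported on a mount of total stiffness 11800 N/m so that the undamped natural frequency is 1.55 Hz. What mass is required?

124 kg

ω_n = 2πf_n = 2π × 1.55 = 9.739 rad/s.
m = k/ω_n² = 11800/9.739² = 11800/94.85 = 124.4 kg.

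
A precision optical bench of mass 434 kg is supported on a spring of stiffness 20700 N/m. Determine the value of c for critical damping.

5990 N·s/m

c_c = 2√(k·m) = 2√(20700 × 434) = 2 × 2997 = 5995 N·s/m.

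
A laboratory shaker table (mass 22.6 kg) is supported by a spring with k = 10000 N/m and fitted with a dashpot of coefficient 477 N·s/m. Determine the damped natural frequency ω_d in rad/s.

ω_n = √(k/m) = √(10000/22.6) = 21.04 rad/s.
Critical damping c_c = 2√(k·m) = 2√(10000 × 22.6) = 950.8 N·s/m, so ζ = c/c_c = 477/950.8 = 0.5017.
ω_d = ω_n√(1 − ζ²) = 21.04 × √(1 − 0.252) = 18.20 rad/s.

18.2 rad/s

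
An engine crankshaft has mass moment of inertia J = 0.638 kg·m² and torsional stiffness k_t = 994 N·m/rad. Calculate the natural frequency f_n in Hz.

6.28 Hz

ω_n = √(k_t/J) = √(994/0.638) = √1558 = 39.47 rad/s.
f_n = ω_n/(2π) = 39.47/6.283 = 6.282 Hz.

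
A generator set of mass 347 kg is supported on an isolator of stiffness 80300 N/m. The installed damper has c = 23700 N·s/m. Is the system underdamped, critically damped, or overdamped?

overdamped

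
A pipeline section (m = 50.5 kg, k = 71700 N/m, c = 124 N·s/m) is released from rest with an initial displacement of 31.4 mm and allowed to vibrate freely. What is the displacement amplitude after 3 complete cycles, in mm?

ζ = c/(2√(km)) = 124/(2√(71700 × 50.5)) = 124/3806 = 0.03258.
Logarithmic decrement δ = 2πζ/√(1 − ζ²) = 2π × 0.03258/√(1 − 0.00106) = 0.2048.
After n cycles, x_n/x₀ = e^(−nδ), so x_3 = 31.4 × e^(−3 × 0.2048) = 31.4 × 0.5409 = 16.98 mm.

17.0 mm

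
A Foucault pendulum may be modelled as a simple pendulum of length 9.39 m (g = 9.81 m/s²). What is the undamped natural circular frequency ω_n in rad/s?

For a simple pendulum ω_n = √(g/L) = √(9.81/9.39) = √1.045 = 1.022 rad/s.

1.02 rad/s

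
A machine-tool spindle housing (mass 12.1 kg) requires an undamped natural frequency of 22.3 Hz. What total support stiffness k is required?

238000 N/m

ω_n = 2πf_n = 2π × 22.3 = 140.1 rad/s.
k = m·ω_n² = 12.1 × 140.1² = 12.1 × 19630 = 237500 N/m.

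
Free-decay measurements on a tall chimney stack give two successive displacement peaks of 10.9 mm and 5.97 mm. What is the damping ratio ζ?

Logarithmic decrement δ = (1/n)·ln(x₀/x_n) = (1/1)·ln(10.9/5.97) = (1/1)·ln(1.826) = 0.6020.
ζ = δ/√(4π² + δ²) = 0.6020/√(39.48 + 0.362) = 0.6020/6.312 = 0.09538.

0.0954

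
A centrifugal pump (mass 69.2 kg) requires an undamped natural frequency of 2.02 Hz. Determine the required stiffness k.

ω_n = 2πf_n = 2π × 2.02 = 12.69 rad/s.
k = m·ω_n² = 69.2 × 12.69² = 69.2 × 161.1 = 11150 N/m.

11100 N/m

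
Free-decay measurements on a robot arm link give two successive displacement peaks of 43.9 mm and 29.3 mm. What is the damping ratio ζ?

0.0642

Logarithmic decrement δ = (1/n)·ln(x₀/x_n) = (1/1)·ln(43.9/29.3) = (1/1)·ln(1.498) = 0.4043.
ζ = δ/√(4π² + δ²) = 0.4043/√(39.48 + 0.163) = 0.4043/6.296 = 0.06422.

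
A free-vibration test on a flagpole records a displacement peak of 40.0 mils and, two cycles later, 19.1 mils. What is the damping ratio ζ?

0.0587

Logarithmic decrement δ = (1/n)·ln(x₀/x_n) = (1/2)·ln(40.0/19.1) = (1/2)·ln(2.094) = 0.3696.
ζ = δ/√(4π² + δ²) = 0.3696/√(39.48 + 0.137) = 0.3696/6.294 = 0.05872.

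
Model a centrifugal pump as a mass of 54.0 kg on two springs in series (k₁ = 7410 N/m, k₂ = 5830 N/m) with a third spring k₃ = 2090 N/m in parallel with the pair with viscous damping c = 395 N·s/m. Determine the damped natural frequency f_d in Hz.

Series pair: k_s = k₁k₂/(k₁+k₂) = (7410)(5830)/(7410 + 5830) = 3263 N/m. In parallel with k₃: k_eq = 3263 + 2090 = 5353 N/m.
ω_n = √(k_eq/m) = √(5353/54.0) = 9.956 rad/s.
Critical damping c_c = 2√(k_eq·m) = 2√(5353 × 54.0) = 1075 N·s/m, so ζ = c/c_c = 395/1075 = 0.3673.
ω_d = ω_n√(1 − ζ²) = 9.956 × √(1 − 0.135) = 9.260 rad/s.
f_d = ω_d/(2π) = 1.474 Hz.

1.47 Hz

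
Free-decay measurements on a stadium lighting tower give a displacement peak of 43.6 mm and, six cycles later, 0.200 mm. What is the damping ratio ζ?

0.141

Logarithmic decrement δ = (1/n)·ln(x₀/x_n) = (1/6)·ln(43.6/0.200) = (1/6)·ln(218.0) = 0.8974.
ζ = δ/√(4π² + δ²) = 0.8974/√(39.48 + 0.805) = 0.8974/6.347 = 0.1414.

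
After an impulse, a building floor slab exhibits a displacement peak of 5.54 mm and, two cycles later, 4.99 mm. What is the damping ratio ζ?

Logarithmic decrement δ = (1/n)·ln(x₀/x_n) = (1/2)·ln(5.54/4.99) = (1/2)·ln(1.110) = 0.05228.
ζ = δ/√(4π² + δ²) = 0.05228/√(39.48 + 0.00273) = 0.05228/6.283 = 0.008320.

0.00832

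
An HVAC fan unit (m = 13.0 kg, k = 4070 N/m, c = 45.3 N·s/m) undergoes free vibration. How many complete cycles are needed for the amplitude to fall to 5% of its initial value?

ζ = c/(2√(km)) = 45.3/(2√(4070 × 13.0)) = 45.3/460.0 = 0.09847.
Logarithmic decrement δ = 2πζ/√(1 − ζ²) = 2π × 0.09847/√(1 − 0.00970) = 0.6217.
x_n/x₀ = e^(−nδ) ≤ 0.05; take ln: n ≥ ln(1/0.05)/δ = 2.996/0.6217 = 4.818.
So 5 complete cycles are required.

5 cycles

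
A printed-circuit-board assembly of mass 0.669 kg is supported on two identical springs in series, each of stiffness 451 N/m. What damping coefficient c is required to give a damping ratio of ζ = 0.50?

Series springs: 1/k_eq = 2/451, so k_eq = 451/2 = 225.5 N/m.
c_c = 2√(k_eq·m) = 2√(225.5 × 0.669) = 24.56 N·s/m.
c = ζ·c_c = 0.50 × 24.56 = 12.28 N·s/m.

12.3 N·s/m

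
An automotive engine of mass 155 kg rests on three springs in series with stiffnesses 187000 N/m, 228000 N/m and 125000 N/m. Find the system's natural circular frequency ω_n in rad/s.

Series springs: 1/k_eq = 1/187000 + 1/228000 + 1/125000 = 1.773×10^-5, so k_eq = 56390 N/m.
ω_n = √(k_eq/m) = √(56390/155) = √363.8 = 19.07 rad/s.

19.1 rad/s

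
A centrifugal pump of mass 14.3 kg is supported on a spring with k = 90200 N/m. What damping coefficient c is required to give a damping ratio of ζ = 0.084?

191 N·s/m

c_c = 2√(k·m) = 2√(90200 × 14.3) = 2271 N·s/m.
c = ζ·c_c = 0.084 × 2271 = 190.8 N·s/m.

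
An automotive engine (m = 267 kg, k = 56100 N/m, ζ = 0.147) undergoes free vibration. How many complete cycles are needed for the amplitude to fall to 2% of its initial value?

5 cycles

Logarithmic decrement δ = 2πζ/√(1 − ζ²) = 2π × 0.1470/√(1 − 0.0216) = 0.9338.
x_n/x₀ = e^(−nδ) ≤ 0.02; take ln: n ≥ ln(1/0.02)/δ = 3.912/0.9338 = 4.189.
So 5 complete cycles are required.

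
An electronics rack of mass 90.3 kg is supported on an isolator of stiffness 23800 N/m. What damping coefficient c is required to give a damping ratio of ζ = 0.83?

2430 N·s/m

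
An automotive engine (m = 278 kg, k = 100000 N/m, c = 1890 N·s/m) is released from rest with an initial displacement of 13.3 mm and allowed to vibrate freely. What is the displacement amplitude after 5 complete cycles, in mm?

0.0435 mm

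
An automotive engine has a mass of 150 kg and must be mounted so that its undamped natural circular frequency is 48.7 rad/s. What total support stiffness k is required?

k = m·ω_n² = 150 × 48.70² = 150 × 2372 = 355800 N/m.

356000 N/m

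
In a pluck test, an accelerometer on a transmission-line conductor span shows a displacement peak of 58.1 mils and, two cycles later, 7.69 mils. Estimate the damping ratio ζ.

Logarithmic decrement δ = (1/n)·ln(x₀/x_n) = (1/2)·ln(58.1/7.69) = (1/2)·ln(7.555) = 1.011.
ζ = δ/√(4π² + δ²) = 1.011/√(39.48 + 1.02) = 1.011/6.364 = 0.1589.

0.159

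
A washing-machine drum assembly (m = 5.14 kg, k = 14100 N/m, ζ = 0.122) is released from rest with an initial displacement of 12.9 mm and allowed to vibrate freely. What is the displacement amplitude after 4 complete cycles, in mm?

Logarithmic decrement δ = 2πζ/√(1 − ζ²) = 2π × 0.1220/√(1 − 0.0149) = 0.7723.
After n cycles, x_n/x₀ = e^(−nδ), so x_4 = 12.9 × e^(−4 × 0.7723) = 12.9 × 0.04554 = 0.5874 mm.

0.587 mm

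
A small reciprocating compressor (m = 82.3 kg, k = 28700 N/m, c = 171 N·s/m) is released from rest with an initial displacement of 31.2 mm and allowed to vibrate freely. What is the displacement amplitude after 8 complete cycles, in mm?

ζ = c/(2√(km)) = 171/(2√(28700 × 82.3)) = 171/3074 = 0.05563.
Logarithmic decrement δ = 2πζ/√(1 − ζ²) = 2π × 0.05563/√(1 − 0.00309) = 0.3501.
After n cycles, x_n/x₀ = e^(−nδ), so x_8 = 31.2 × e^(−8 × 0.3501) = 31.2 × 0.06077 = 1.896 mm.

1.90 mm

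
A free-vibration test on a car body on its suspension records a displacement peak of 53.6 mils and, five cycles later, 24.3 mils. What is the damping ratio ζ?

Logarithmic decrement δ = (1/n)·ln(x₀/x_n) = (1/5)·ln(53.6/24.3) = (1/5)·ln(2.206) = 0.1582.
ζ = δ/√(4π² + δ²) = 0.1582/√(39.48 + 0.0250) = 0.1582/6.285 = 0.02517.

0.0252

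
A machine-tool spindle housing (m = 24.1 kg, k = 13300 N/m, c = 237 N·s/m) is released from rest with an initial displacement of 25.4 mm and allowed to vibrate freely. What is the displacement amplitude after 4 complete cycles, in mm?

ζ = c/(2√(km)) = 237/(2√(13300 × 24.1)) = 237/1132 = 0.2093.
Logarithmic decrement δ = 2πζ/√(1 − ζ²) = 2π × 0.2093/√(1 − 0.0438) = 1.345.
After n cycles, x_n/x₀ = e^(−nδ), so x_4 = 25.4 × e^(−4 × 1.345) = 25.4 × 0.004610 = 0.1171 mm.

0.117 mm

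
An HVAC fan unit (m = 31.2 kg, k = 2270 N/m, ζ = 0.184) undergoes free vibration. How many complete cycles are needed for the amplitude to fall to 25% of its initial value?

2 cycles

Logarithmic decrement δ = 2πζ/√(1 − ζ²) = 2π × 0.1840/√(1 − 0.0339) = 1.176.
x_n/x₀ = e^(−nδ) ≤ 0.25; take ln: n ≥ ln(1/0.25)/δ = 1.386/1.176 = 1.179.
So 2 complete cycles are required.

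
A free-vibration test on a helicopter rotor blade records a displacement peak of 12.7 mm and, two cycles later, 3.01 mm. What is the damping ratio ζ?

Logarithmic decrement δ = (1/n)·ln(x₀/x_n) = (1/2)·ln(12.7/3.01) = (1/2)·ln(4.219) = 0.7198.
ζ = δ/√(4π² + δ²) = 0.7198/√(39.48 + 0.518) = 0.7198/6.324 = 0.1138.

0.114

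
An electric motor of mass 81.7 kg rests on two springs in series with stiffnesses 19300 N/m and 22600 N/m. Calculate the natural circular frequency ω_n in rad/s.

11.3 rad/s

Series springs: 1/k_eq = 1/19300 + 1/22600 = 9.606×10^-5, so k_eq = 10410 N/m.
ω_n = √(k_eq/m) = √(10410/81.7) = √127.4 = 11.29 rad/s.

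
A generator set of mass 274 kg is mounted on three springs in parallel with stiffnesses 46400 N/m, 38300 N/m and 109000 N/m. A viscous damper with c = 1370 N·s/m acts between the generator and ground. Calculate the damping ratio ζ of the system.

0.0940

Parallel springs add: k_eq = 46400 + 38300 + 109000 = 193700 N/m.
ω_n = √(k_eq/m) = √(193700/274) = 26.59 rad/s.
Critical damping c_c = 2√(k_eq·m) = 2√(193700 × 274) = 14570 N·s/m, so ζ = c/c_c = 1370/14570 = 0.09403.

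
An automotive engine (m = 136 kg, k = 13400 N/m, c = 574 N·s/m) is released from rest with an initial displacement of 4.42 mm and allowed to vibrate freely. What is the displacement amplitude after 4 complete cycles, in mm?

ζ = c/(2√(km)) = 574/(2√(13400 × 136)) = 574/2700 = 0.2126.
Logarithmic decrement δ = 2πζ/√(1 − ζ²) = 2π × 0.2126/√(1 − 0.0452) = 1.367.
After n cycles, x_n/x₀ = e^(−nδ), so x_4 = 4.42 × e^(−4 × 1.367) = 4.42 × 0.004219 = 0.01865 mm.

0.0186 mm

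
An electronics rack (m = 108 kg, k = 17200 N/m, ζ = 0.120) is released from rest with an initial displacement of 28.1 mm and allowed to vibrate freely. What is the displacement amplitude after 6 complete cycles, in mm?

0.295 mm

Logarithmic decrement δ = 2πζ/√(1 − ζ²) = 2π × 0.1200/√(1 − 0.0144) = 0.7595.
After n cycles, x_n/x₀ = e^(−nδ), so x_6 = 28.1 × e^(−6 × 0.7595) = 28.1 × 0.01050 = 0.2949 mm.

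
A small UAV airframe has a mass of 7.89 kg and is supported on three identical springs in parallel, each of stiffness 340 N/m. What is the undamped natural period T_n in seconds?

0.553 s

Parallel springs add: k_eq = 3 × 340 = 1020 N/m.
ω_n = √(k_eq/m) = √(1020/7.89) = √129.3 = 11.37 rad/s.
T_n = 2π/ω_n = 6.283/11.37 = 0.5526 s.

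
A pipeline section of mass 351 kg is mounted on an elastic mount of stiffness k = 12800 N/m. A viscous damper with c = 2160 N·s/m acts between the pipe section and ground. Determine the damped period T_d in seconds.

1.21 s

ω_n = √(k/m) = √(12800/351) = 6.039 rad/s.
Critical damping c_c = 2√(k·m) = 2√(12800 × 351) = 4239 N·s/m, so ζ = c/c_c = 2160/4239 = 0.5095.
ω_d = ω_n√(1 − ζ²) = 6.039 × √(1 − 0.260) = 5.196 rad/s.
T_d = 2π/ω_d = 1.209 s.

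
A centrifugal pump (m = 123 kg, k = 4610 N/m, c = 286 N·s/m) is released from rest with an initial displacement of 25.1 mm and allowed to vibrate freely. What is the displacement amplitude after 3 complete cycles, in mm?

0.655 mm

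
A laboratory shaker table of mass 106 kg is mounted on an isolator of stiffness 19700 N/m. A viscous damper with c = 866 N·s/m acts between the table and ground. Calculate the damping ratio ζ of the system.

0.300

ω_n = √(k/m) = √(19700/106) = 13.63 rad/s.
Critical damping c_c = 2√(k·m) = 2√(19700 × 106) = 2890 N·s/m, so ζ = c/c_c = 866/2890 = 0.2996.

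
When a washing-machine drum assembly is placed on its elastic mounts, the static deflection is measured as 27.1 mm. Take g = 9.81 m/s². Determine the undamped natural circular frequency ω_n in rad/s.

ω_n = √(g/δ_st) = √(9.81/0.0271) = √362.0 = 19.03 rad/s.

19.0 rad/s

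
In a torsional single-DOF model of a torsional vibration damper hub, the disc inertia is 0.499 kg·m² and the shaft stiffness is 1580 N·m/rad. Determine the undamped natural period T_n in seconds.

ω_n = √(k_t/J) = √(1580/0.499) = √3166 = 56.27 rad/s.
T_n = 2π/ω_n = 6.283/56.27 = 0.1117 s.

0.112 s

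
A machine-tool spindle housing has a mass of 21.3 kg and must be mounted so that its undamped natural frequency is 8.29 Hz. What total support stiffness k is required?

ω_n = 2πf_n = 2π × 8.29 = 52.09 rad/s.
k = m·ω_n² = 21.3 × 52.09² = 21.3 × 2713 = 57790 N/m.

57800 N/m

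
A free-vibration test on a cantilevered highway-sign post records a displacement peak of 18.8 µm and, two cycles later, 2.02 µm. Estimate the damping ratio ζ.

0.175

Logarithmic decrement δ = (1/n)·ln(x₀/x_n) = (1/2)·ln(18.8/2.02) = (1/2)·ln(9.307) = 1.115.
ζ = δ/√(4π² + δ²) = 1.115/√(39.48 + 1.24) = 1.115/6.381 = 0.1748.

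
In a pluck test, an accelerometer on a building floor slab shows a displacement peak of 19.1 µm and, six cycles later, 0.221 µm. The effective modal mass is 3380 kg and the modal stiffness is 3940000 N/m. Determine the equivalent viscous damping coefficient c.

27100 N·s/m

Logarithmic decrement δ = (1/n)·ln(x₀/x_n) = (1/6)·ln(19.1/0.221) = (1/6)·ln(86.43) = 0.7432.
ζ = δ/√(4π² + δ²) = 0.7432/√(39.48 + 0.552) = 0.7432/6.327 = 0.1175.
c = ζ · 2√(km) = 0.1175 × 2√(3940000 × 3380) = 0.1175 × 230800 = 27110 N·s/m.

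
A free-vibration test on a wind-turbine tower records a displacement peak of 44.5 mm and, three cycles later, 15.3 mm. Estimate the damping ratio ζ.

0.0565

Logarithmic decrement δ = (1/n)·ln(x₀/x_n) = (1/3)·ln(44.5/15.3) = (1/3)·ln(2.908) = 0.3559.
ζ = δ/√(4π² + δ²) = 0.3559/√(39.48 + 0.127) = 0.3559/6.293 = 0.05655.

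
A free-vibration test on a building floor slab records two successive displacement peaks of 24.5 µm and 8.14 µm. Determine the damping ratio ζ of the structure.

0.173

Logarithmic decrement δ = (1/n)·ln(x₀/x_n) = (1/1)·ln(24.5/8.14) = (1/1)·ln(3.010) = 1.102.
ζ = δ/√(4π² + δ²) = 1.102/√(39.48 + 1.21) = 1.102/6.379 = 0.1727.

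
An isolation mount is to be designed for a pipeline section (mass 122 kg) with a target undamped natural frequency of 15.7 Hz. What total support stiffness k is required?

1190000 N/m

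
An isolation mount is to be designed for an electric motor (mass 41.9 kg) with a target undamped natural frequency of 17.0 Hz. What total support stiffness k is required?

478000 N/m

ω_n = 2πf_n = 2π × 17.0 = 106.8 rad/s.
k = m·ω_n² = 41.9 × 106.8² = 41.9 × 11410 = 478000 N/m.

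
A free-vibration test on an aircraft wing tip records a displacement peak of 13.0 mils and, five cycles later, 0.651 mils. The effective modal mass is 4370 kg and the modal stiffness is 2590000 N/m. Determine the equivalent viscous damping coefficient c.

Logarithmic decrement δ = (1/n)·ln(x₀/x_n) = (1/5)·ln(13.0/0.651) = (1/5)·ln(19.97) = 0.5988.
ζ = δ/√(4π² + δ²) = 0.5988/√(39.48 + 0.359) = 0.5988/6.312 = 0.09488.
c = ζ · 2√(km) = 0.09488 × 2√(2590000 × 4370) = 0.09488 × 212800 = 20190 N·s/m.

20200 N·s/m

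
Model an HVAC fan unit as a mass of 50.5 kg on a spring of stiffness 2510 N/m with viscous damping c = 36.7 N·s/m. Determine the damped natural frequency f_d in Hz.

ω_n = √(k/m) = √(2510/50.5) = 7.050 rad/s.
Critical damping c_c = 2√(k·m) = 2√(2510 × 50.5) = 712.1 N·s/m, so ζ = c/c_c = 36.7/712.1 = 0.05154.
ω_d = ω_n√(1 − ζ²) = 7.050 × √(1 − 0.00266) = 7.041 rad/s.
f_d = ω_d/(2π) = 1.121 Hz.

1.12 Hz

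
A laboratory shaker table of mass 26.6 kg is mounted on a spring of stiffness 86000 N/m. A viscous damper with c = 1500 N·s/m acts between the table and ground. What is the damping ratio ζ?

ω_n = √(k/m) = √(86000/26.6) = 56.86 rad/s.
Critical damping c_c = 2√(k·m) = 2√(86000 × 26.6) = 3025 N·s/m, so ζ = c/c_c = 1500/3025 = 0.4959.

0.496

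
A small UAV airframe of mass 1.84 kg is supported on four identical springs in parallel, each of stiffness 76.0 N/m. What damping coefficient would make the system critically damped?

47.3 N·s/m

Parallel springs add: k_eq = 4 × 76.0 = 304.0 N/m.
c_c = 2√(k_eq·m) = 2√(304.0 × 1.84) = 2 × 23.65 = 47.30 N·s/m.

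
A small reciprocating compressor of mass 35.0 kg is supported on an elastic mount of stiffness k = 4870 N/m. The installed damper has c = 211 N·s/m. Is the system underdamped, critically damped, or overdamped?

c_c = 2√(k·m) = 825.7 N·s/m; ζ = c/c_c = 211/825.7 = 0.256.
Since ζ < 1 the system is underdamped.

underdamped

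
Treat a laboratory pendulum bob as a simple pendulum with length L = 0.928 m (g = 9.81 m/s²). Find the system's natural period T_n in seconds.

1.93 s

For a simple pendulum ω_n = √(g/L) = √(9.81/0.928) = √10.57 = 3.251 rad/s.
T_n = 2π/ω_n = 6.283/3.251 = 1.932 s.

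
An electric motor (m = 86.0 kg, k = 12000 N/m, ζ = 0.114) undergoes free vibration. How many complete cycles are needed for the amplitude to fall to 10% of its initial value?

4 cycles

Logarithmic decrement δ = 2πζ/√(1 − ζ²) = 2π × 0.1140/√(1 − 0.0130) = 0.7210.
x_n/x₀ = e^(−nδ) ≤ 0.1; take ln: n ≥ ln(1/0.1)/δ = 2.303/0.7210 = 3.194.
So 4 complete cycles are required.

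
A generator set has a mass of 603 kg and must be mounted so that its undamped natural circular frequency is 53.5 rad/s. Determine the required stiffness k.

k = m·ω_n² = 603 × 53.50² = 603 × 2862 = 1726000 N/m.

1730000 N/m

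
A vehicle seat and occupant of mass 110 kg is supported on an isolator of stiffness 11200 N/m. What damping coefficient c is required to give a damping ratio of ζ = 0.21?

c_c = 2√(k·m) = 2√(11200 × 110) = 2220 N·s/m.
c = ζ·c_c = 0.21 × 2220 = 466.2 N·s/m.

466 N·s/m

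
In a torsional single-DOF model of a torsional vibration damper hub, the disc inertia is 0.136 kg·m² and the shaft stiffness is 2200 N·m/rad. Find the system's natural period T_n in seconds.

ω_n = √(k_t/J) = √(2200/0.136) = √16180 = 127.2 rad/s.
T_n = 2π/ω_n = 6.283/127.2 = 0.04940 s.

0.0494 s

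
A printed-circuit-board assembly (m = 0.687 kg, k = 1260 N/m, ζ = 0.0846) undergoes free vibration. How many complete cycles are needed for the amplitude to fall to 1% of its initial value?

9 cycles

Logarithmic decrement δ = 2πζ/√(1 − ζ²) = 2π × 0.08460/√(1 − 0.00716) = 0.5335.
x_n/x₀ = e^(−nδ) ≤ 0.01; take ln: n ≥ ln(1/0.01)/δ = 4.605/0.5335 = 8.632.
So 9 complete cycles are required.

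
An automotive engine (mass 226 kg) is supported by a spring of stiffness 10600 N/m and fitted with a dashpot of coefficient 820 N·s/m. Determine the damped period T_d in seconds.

0.951 s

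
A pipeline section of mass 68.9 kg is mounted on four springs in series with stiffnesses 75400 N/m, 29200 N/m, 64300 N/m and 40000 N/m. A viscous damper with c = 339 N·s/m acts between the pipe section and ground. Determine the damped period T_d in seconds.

0.499 s

Series springs: 1/k_eq = 1/75400 + 1/29200 + 1/64300 + 1/40000 = 8.806×10^-5, so k_eq = 11360 N/m.
ω_n = √(k_eq/m) = √(11360/68.9) = 12.84 rad/s.
Critical damping c_c = 2√(k_eq·m) = 2√(11360 × 68.9) = 1769 N·s/m, so ζ = c/c_c = 339/1769 = 0.1916.
ω_d = ω_n√(1 − ζ²) = 12.84 × √(1 − 0.0367) = 12.60 rad/s.
T_d = 2π/ω_d = 0.4987 s.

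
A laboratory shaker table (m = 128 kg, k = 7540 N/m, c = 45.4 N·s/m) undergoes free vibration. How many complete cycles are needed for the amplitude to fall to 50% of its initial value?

ζ = c/(2√(km)) = 45.4/(2√(7540 × 128)) = 45.4/1965 = 0.02311.
Logarithmic decrement δ = 2πζ/√(1 − ζ²) = 2π × 0.02311/√(1 − 0.000534) = 0.1452.
x_n/x₀ = e^(−nδ) ≤ 0.5; take ln: n ≥ ln(1/0.5)/δ = 0.6931/0.1452 = 4.773.
So 5 complete cycles are required.

5 cycles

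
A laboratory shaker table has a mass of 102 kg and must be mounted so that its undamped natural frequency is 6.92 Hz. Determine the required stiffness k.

ω_n = 2πf_n = 2π × 6.92 = 43.48 rad/s.
k = m·ω_n² = 102 × 43.48² = 102 × 1890 = 192800 N/m.

193000 N/m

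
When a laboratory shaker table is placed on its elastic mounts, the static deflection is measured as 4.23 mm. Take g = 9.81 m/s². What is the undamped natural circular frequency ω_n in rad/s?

48.2 rad/s

ω_n = √(g/δ_st) = √(9.81/0.00423) = √2319 = 48.16 rad/s.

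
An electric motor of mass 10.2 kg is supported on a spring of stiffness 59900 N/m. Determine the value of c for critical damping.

1560 N·s/m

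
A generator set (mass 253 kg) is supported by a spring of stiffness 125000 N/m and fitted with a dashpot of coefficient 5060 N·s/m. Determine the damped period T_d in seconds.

0.317 s

ω_n = √(k/m) = √(125000/253) = 22.23 rad/s.
Critical damping c_c = 2√(k·m) = 2√(125000 × 253) = 11250 N·s/m, so ζ = c/c_c = 5060/11250 = 0.4499.
ω_d = ω_n√(1 − ζ²) = 22.23 × √(1 − 0.202) = 19.85 rad/s.
T_d = 2π/ω_d = 0.3165 s.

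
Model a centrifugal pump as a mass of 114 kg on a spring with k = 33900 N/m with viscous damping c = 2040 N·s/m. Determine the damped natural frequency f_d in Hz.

2.35 Hz

ω_n = √(k/m) = √(33900/114) = 17.24 rad/s.
Critical damping c_c = 2√(k·m) = 2√(33900 × 114) = 3932 N·s/m, so ζ = c/c_c = 2040/3932 = 0.5189.
ω_d = ω_n√(1 − ζ²) = 17.24 × √(1 − 0.269) = 14.74 rad/s.
f_d = ω_d/(2π) = 2.346 Hz.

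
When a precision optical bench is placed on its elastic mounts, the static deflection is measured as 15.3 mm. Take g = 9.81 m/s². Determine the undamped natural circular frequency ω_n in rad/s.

25.3 rad/s

ω_n = √(g/δ_st) = √(9.81/0.0153) = √641.2 = 25.32 rad/s.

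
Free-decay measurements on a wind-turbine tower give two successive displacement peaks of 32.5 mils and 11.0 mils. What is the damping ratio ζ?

0.170

Logarithmic decrement δ = (1/n)·ln(x₀/x_n) = (1/1)·ln(32.5/11.0) = (1/1)·ln(2.955) = 1.083.
ζ = δ/√(4π² + δ²) = 1.083/√(39.48 + 1.17) = 1.083/6.376 = 0.1699.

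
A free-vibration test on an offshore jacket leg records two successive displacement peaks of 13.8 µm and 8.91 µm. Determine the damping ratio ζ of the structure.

0.0695

Logarithmic decrement δ = (1/n)·ln(x₀/x_n) = (1/1)·ln(13.8/8.91) = (1/1)·ln(1.549) = 0.4375.
ζ = δ/√(4π² + δ²) = 0.4375/√(39.48 + 0.191) = 0.4375/6.298 = 0.06946.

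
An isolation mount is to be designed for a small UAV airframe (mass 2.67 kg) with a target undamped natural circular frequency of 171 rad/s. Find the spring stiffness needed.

78100 N/m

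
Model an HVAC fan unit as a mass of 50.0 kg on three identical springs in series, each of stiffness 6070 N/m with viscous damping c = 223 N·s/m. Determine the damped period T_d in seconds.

Series springs: 1/k_eq = 3/6070, so k_eq = 6070/3 = 2023 N/m.
ω_n = √(k_eq/m) = √(2023/50.0) = 6.361 rad/s.
Critical damping c_c = 2√(k_eq·m) = 2√(2023 × 50.0) = 636.1 N·s/m, so ζ = c/c_c = 223/636.1 = 0.3506.
ω_d = ω_n√(1 − ζ²) = 6.361 × √(1 − 0.123) = 5.958 rad/s.
T_d = 2π/ω_d = 1.055 s.

1.05 s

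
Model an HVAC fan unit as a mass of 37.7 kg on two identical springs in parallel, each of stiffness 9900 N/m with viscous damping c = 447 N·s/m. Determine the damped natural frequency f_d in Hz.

Parallel springs add: k_eq = 2 × 9900 = 19800 N/m.
ω_n = √(k_eq/m) = √(19800/37.7) = 22.92 rad/s.
Critical damping c_c = 2√(k_eq·m) = 2√(19800 × 37.7) = 1728 N·s/m, so ζ = c/c_c = 447/1728 = 0.2587.
ω_d = ω_n√(1 − ζ²) = 22.92 × √(1 − 0.0669) = 22.14 rad/s.
f_d = ω_d/(2π) = 3.523 Hz.

3.52 Hz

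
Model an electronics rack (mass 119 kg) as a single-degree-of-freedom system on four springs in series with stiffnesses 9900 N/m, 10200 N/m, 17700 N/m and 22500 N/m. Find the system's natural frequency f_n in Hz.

0.842 Hz

Series springs: 1/k_eq = 1/9900 + 1/10200 + 1/17700 + 1/22500 = 0.0003000, so k_eq = 3333 N/m.
ω_n = √(k_eq/m) = √(3333/119) = √28.01 = 5.293 rad/s.
f_n = ω_n/(2π) = 5.293/6.283 = 0.8424 Hz.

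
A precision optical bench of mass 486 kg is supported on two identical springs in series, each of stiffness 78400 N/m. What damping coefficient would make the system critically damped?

8730 N·s/m

Series springs: 1/k_eq = 2/78400, so k_eq = 78400/2 = 39200 N/m.
c_c = 2√(k_eq·m) = 2√(39200 × 486) = 2 × 4365 = 8730 N·s/m.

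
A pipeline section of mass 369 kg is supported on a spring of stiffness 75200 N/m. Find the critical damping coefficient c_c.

10500 N·s/m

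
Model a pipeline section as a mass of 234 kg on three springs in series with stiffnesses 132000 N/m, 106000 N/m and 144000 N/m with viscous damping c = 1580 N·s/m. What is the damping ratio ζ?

Series springs: 1/k_eq = 1/132000 + 1/106000 + 1/144000 = 2.395×10^-5, so k_eq = 41750 N/m.
ω_n = √(k_eq/m) = √(41750/234) = 13.36 rad/s.
Critical damping c_c = 2√(k_eq·m) = 2√(41750 × 234) = 6251 N·s/m, so ζ = c/c_c = 1580/6251 = 0.2528.

0.253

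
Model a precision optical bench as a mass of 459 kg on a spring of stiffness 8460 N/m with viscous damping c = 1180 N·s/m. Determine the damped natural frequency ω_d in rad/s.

4.10 rad/s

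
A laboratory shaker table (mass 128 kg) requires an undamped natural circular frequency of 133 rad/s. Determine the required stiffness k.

k = m·ω_n² = 128 × 133.0² = 128 × 17690 = 2264000 N/m.

2260000 N/m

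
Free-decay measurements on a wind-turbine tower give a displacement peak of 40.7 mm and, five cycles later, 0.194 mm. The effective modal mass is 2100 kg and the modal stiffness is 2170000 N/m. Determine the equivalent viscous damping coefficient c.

22600 N·s/m

Logarithmic decrement δ = (1/n)·ln(x₀/x_n) = (1/5)·ln(40.7/0.194) = (1/5)·ln(209.8) = 1.069.
ζ = δ/√(4π² + δ²) = 1.069/√(39.48 + 1.14) = 1.069/6.374 = 0.1678.
c = ζ · 2√(km) = 0.1678 × 2√(2170000 × 2100) = 0.1678 × 135000 = 22650 N·s/m.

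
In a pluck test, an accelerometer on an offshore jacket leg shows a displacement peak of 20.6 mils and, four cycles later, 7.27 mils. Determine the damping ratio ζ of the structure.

0.0414

Logarithmic decrement δ = (1/n)·ln(x₀/x_n) = (1/4)·ln(20.6/7.27) = (1/4)·ln(2.834) = 0.2604.
ζ = δ/√(4π² + δ²) = 0.2604/√(39.48 + 0.0678) = 0.2604/6.289 = 0.04141.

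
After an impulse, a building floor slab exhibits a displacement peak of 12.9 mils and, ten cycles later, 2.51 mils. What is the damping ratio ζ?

0.0260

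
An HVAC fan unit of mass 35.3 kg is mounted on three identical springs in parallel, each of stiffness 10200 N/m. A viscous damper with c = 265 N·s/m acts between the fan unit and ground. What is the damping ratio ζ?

Parallel springs add: k_eq = 3 × 10200 = 30600 N/m.
ω_n = √(k_eq/m) = √(30600/35.3) = 29.44 rad/s.
Critical damping c_c = 2√(k_eq·m) = 2√(30600 × 35.3) = 2079 N·s/m, so ζ = c/c_c = 265/2079 = 0.1275.

0.127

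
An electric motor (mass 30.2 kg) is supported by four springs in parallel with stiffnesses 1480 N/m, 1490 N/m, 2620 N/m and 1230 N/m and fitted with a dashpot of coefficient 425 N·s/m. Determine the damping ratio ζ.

Parallel springs add: k_eq = 1480 + 1490 + 2620 + 1230 = 6820 N/m.
ω_n = √(k_eq/m) = √(6820/30.2) = 15.03 rad/s.
Critical damping c_c = 2√(k_eq·m) = 2√(6820 × 30.2) = 907.7 N·s/m, so ζ = c/c_c = 425/907.7 = 0.4682.

0.468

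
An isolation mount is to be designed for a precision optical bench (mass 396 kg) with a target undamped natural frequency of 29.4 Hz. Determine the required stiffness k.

ω_n = 2πf_n = 2π × 29.4 = 184.7 rad/s.
k = m·ω_n² = 396 × 184.7² = 396 × 34120 = 13510000 N/m.

13500000 N/m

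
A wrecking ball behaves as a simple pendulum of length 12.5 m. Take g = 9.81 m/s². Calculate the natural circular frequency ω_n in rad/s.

0.886 rad/s

For a simple pendulum ω_n = √(g/L) = √(9.81/12.5) = √0.7848 = 0.8859 rad/s.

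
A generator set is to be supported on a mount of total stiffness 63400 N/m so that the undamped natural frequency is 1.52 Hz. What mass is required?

ω_n = 2πf_n = 2π × 1.52 = 9.550 rad/s.
m = k/ω_n² = 63400/9.550² = 63400/91.21 = 695.1 kg.

695 kg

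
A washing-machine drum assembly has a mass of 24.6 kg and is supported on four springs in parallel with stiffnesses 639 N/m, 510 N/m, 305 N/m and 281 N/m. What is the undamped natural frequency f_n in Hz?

Parallel springs add: k_eq = 639 + 510 + 305 + 281 = 1735 N/m.
ω_n = √(k_eq/m) = √(1735/24.6) = √70.53 = 8.398 rad/s.
f_n = ω_n/(2π) = 8.398/6.283 = 1.337 Hz.

1.34 Hz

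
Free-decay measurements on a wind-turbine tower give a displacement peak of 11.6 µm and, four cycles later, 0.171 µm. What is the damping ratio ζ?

Logarithmic decrement δ = (1/n)·ln(x₀/x_n) = (1/4)·ln(11.6/0.171) = (1/4)·ln(67.84) = 1.054.
ζ = δ/√(4π² + δ²) = 1.054/√(39.48 + 1.11) = 1.054/6.371 = 0.1655.

0.165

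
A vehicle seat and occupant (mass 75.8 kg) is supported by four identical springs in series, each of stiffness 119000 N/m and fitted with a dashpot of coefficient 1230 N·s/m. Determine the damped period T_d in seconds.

Series springs: 1/k_eq = 4/119000, so k_eq = 119000/4 = 29750 N/m.
ω_n = √(k_eq/m) = √(29750/75.8) = 19.81 rad/s.
Critical damping c_c = 2√(k_eq·m) = 2√(29750 × 75.8) = 3003 N·s/m, so ζ = c/c_c = 1230/3003 = 0.4095.
ω_d = ω_n√(1 − ζ²) = 19.81 × √(1 − 0.168) = 18.07 rad/s.
T_d = 2π/ω_d = 0.3476 s.

0.348 s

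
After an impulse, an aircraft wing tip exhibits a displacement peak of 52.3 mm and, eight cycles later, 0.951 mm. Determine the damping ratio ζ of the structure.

0.0795

Logarithmic decrement δ = (1/n)·ln(x₀/x_n) = (1/8)·ln(52.3/0.951) = (1/8)·ln(54.99) = 0.5009.
ζ = δ/√(4π² + δ²) = 0.5009/√(39.48 + 0.251) = 0.5009/6.303 = 0.07947.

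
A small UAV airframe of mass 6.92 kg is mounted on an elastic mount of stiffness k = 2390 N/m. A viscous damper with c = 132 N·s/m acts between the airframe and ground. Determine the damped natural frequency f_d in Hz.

ω_n = √(k/m) = √(2390/6.92) = 18.58 rad/s.
Critical damping c_c = 2√(k·m) = 2√(2390 × 6.92) = 257.2 N·s/m, so ζ = c/c_c = 132/257.2 = 0.5132.
ω_d = ω_n√(1 − ζ²) = 18.58 × √(1 − 0.263) = 15.95 rad/s.
f_d = ω_d/(2π) = 2.539 Hz.

2.54 Hz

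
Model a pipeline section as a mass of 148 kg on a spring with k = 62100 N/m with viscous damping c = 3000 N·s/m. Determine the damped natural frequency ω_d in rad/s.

ω_n = √(k/m) = √(62100/148) = 20.48 rad/s.
Critical damping c_c = 2√(k·m) = 2√(62100 × 148) = 6063 N·s/m, so ζ = c/c_c = 3000/6063 = 0.4948.
ω_d = ω_n√(1 − ζ²) = 20.48 × √(1 − 0.245) = 17.80 rad/s.

17.8 rad/s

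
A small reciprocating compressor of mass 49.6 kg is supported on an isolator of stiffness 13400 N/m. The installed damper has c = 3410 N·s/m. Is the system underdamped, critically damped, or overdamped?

overdamped

c_c = 2√(k·m) = 1631 N·s/m; ζ = c/c_c = 3410/1631 = 2.09.
Since ζ > 1 the system is overdamped.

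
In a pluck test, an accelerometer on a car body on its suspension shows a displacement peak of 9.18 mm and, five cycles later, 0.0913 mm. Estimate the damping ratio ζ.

0.145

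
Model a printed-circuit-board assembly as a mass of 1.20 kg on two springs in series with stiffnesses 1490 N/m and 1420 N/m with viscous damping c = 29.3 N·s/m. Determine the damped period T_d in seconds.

Series springs: 1/k_eq = 1/1490 + 1/1420 = 0.001375, so k_eq = 727.1 N/m.
ω_n = √(k_eq/m) = √(727.1/1.20) = 24.62 rad/s.
Critical damping c_c = 2√(k_eq·m) = 2√(727.1 × 1.20) = 59.08 N·s/m, so ζ = c/c_c = 29.3/59.08 = 0.4960.
ω_d = ω_n√(1 − ζ²) = 24.62 × √(1 − 0.246) = 21.37 rad/s.
T_d = 2π/ω_d = 0.2940 s.

0.294 s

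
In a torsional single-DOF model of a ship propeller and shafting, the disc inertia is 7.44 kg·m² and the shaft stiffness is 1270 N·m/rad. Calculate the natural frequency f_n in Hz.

2.08 Hz

ω_n = √(k_t/J) = √(1270/7.44) = √170.7 = 13.07 rad/s.
f_n = ω_n/(2π) = 13.07/6.283 = 2.079 Hz.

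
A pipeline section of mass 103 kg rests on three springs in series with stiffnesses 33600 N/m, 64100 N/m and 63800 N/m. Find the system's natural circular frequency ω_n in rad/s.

12.6 rad/s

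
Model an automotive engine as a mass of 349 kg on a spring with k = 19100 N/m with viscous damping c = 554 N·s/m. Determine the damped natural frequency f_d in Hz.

1.17 Hz

ω_n = √(k/m) = √(19100/349) = 7.398 rad/s.
Critical damping c_c = 2√(k·m) = 2√(19100 × 349) = 5164 N·s/m, so ζ = c/c_c = 554/5164 = 0.1073.
ω_d = ω_n√(1 − ζ²) = 7.398 × √(1 − 0.0115) = 7.355 rad/s.
f_d = ω_d/(2π) = 1.171 Hz.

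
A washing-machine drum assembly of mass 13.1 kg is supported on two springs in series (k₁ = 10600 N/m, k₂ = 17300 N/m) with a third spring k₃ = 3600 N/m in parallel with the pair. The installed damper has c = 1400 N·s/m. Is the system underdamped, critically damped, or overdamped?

overdamped

Series pair: k_s = k₁k₂/(k₁+k₂) = (10600)(17300)/(10600 + 17300) = 6573 N/m. In parallel with k₃: k_eq = 6573 + 3600 = 10170 N/m.
c_c = 2√(k_eq·m) = 730.1 N·s/m; ζ = c/c_c = 1400/730.1 = 1.92.
Since ζ > 1 the system is overdamped.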